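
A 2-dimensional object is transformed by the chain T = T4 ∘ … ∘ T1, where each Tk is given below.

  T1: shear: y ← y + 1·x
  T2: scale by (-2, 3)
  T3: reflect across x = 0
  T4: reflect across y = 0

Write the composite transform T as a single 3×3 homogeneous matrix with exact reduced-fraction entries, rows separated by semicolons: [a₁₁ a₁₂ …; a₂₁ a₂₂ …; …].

T1 = [1 0 0; 1 1 0; 0 0 1]
T2·T1 = [-2 0 0; 3 3 0; 0 0 1]
T3·…·T1 = [2 0 0; 3 3 0; 0 0 1]
T4·…·T1 = [2 0 0; -3 -3 0; 0 0 1]

T = [2 0 0; -3 -3 0; 0 0 1]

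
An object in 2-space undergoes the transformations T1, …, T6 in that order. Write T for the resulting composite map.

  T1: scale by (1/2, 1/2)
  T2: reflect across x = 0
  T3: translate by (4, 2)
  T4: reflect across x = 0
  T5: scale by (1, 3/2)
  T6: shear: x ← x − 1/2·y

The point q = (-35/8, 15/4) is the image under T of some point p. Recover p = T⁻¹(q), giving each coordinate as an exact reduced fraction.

p = (3, 1)

T1 = [1/2 0 0; 0 1/2 0; 0 0 1]
T2·T1 = [-1/2 0 0; 0 1/2 0; 0 0 1]
T3·…·T1 = [-1/2 0 4; 0 1/2 2; 0 0 1]
T4·…·T1 = [1/2 0 -4; 0 1/2 2; 0 0 1]
T5·…·T1 = [1/2 0 -4; 0 3/4 3; 0 0 1]
T6·…·T1 = [1/2 -3/8 -11/2; 0 3/4 3; 0 0 1]
det M = 3/8; M⁻¹ = [2 1 8; 0 4/3 -4; 0 0 1]
M⁻¹ · (-35/8, 15/4)ᵀ = (3, 1)ᵀ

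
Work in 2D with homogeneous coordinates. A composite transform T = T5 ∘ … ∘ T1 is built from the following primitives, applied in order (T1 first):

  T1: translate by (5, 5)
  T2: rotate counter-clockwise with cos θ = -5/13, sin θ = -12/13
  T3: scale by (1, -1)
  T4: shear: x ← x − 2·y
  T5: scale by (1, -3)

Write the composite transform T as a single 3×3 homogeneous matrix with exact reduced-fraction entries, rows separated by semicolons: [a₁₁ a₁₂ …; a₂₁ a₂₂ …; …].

T = [-29/13 2/13 -135/13; -36/13 -15/13 -255/13; 0 0 1]

T1 = [1 0 5; 0 1 5; 0 0 1]
T2·T1 = [-5/13 12/13 35/13; -12/13 -5/13 -85/13; 0 0 1]
T3·…·T1 = [-5/13 12/13 35/13; 12/13 5/13 85/13; 0 0 1]
T4·…·T1 = [-29/13 2/13 -135/13; 12/13 5/13 85/13; 0 0 1]
T5·…·T1 = [-29/13 2/13 -135/13; -36/13 -15/13 -255/13; 0 0 1]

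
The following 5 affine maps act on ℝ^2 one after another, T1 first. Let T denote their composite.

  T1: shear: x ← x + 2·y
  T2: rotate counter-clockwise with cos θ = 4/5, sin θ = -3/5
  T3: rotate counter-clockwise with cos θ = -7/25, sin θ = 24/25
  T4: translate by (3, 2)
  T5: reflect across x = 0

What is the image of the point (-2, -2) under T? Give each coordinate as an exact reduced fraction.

T(p) = (-69/25, -108/25)

T1 shear: x ← x + 2·y: (-2, -2) → (-6, -2)
T2 rotate counter-clockwise with cos θ = 4/5, sin θ = -3/5: (-6, -2) → (-6, 2)
T3 rotate counter-clockwise with cos θ = -7/25, sin θ = 24/25: (-6, 2) → (-6/25, -158/25)
T4 translate by (3, 2): (-6/25, -158/25) → (69/25, -108/25)
T5 reflect across x = 0: (69/25, -108/25) → (-69/25, -108/25)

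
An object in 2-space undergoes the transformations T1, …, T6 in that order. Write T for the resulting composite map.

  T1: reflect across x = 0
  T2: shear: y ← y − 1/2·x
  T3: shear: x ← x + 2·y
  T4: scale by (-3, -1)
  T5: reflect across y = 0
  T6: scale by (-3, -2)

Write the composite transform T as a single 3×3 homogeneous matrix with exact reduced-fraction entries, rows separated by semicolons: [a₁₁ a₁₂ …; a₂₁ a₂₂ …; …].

T1 = [-1 0 0; 0 1 0; 0 0 1]
T2·T1 = [-1 0 0; 1/2 1 0; 0 0 1]
T3·…·T1 = [0 2 0; 1/2 1 0; 0 0 1]
T4·…·T1 = [0 -6 0; -1/2 -1 0; 0 0 1]
T5·…·T1 = [0 -6 0; 1/2 1 0; 0 0 1]
T6·…·T1 = [0 18 0; -1 -2 0; 0 0 1]

T = [0 18 0; -1 -2 0; 0 0 1]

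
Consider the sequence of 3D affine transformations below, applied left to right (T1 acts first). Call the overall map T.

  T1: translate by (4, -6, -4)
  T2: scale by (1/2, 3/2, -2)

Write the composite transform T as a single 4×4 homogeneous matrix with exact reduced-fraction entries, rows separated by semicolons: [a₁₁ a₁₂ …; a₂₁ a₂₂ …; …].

T = [1/2 0 0 2; 0 3/2 0 -9; 0 0 -2 8; 0 0 0 1]

T1 = [1 0 0 4; 0 1 0 -6; 0 0 1 -4; 0 0 0 1]
T2·T1 = [1/2 0 0 2; 0 3/2 0 -9; 0 0 -2 8; 0 0 0 1]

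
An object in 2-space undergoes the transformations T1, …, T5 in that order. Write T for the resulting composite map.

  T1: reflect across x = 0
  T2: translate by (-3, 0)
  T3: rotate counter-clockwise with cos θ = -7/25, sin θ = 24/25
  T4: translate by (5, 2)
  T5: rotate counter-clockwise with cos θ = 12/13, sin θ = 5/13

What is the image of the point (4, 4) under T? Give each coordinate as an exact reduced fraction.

T1 reflect across x = 0: (4, 4) → (-4, 4)
T2 translate by (-3, 0): (-4, 4) → (-7, 4)
T3 rotate counter-clockwise with cos θ = -7/25, sin θ = 24/25: (-7, 4) → (-47/25, -196/25)
T4 translate by (5, 2): (-47/25, -196/25) → (78/25, -146/25)
T5 rotate counter-clockwise with cos θ = 12/13, sin θ = 5/13: (78/25, -146/25) → (1666/325, -1362/325)

T(p) = (1666/325, -1362/325)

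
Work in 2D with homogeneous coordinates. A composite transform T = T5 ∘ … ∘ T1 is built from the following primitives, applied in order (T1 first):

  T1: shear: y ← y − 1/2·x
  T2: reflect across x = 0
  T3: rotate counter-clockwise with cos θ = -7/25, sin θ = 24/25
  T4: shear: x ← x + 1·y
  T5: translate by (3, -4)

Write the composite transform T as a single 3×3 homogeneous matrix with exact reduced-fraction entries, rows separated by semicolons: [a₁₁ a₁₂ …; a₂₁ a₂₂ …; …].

T1 = [1 0 0; -1/2 1 0; 0 0 1]
T2·T1 = [-1 0 0; -1/2 1 0; 0 0 1]
T3·…·T1 = [19/25 -24/25 0; -41/50 -7/25 0; 0 0 1]
T4·…·T1 = [-3/50 -31/25 0; -41/50 -7/25 0; 0 0 1]
T5·…·T1 = [-3/50 -31/25 3; -41/50 -7/25 -4; 0 0 1]

T = [-3/50 -31/25 3; -41/50 -7/25 -4; 0 0 1]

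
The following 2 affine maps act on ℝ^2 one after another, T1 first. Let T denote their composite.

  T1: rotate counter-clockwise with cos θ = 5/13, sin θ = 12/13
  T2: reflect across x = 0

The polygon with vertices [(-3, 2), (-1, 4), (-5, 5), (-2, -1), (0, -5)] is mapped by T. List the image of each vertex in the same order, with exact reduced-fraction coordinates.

image vertices: (3, -2), (53/13, 8/13), (85/13, -35/13), (-2/13, -29/13), (-60/13, -25/13)

T1 rotate counter-clockwise with cos θ = 5/13, sin θ = 12/13: (-3, 2) → (-3, -2); (-1, 4) → (-53/13, 8/13); (-5, 5) → (-85/13, -35/13); (-2, -1) → (2/13, -29/13); (0, -5) → (60/13, -25/13)
T2 reflect across x = 0: (-3, -2) → (3, -2); (-53/13, 8/13) → (53/13, 8/13); (-85/13, -35/13) → (85/13, -35/13); (2/13, -29/13) → (-2/13, -29/13); (60/13, -25/13) → (-60/13, -25/13)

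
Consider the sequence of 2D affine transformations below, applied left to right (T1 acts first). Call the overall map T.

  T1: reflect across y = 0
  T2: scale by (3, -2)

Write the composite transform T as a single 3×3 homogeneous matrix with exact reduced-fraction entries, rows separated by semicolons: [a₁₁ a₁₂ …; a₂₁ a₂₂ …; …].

T1 = [1 0 0; 0 -1 0; 0 0 1]
T2·T1 = [3 0 0; 0 2 0; 0 0 1]

T = [3 0 0; 0 2 0; 0 0 1]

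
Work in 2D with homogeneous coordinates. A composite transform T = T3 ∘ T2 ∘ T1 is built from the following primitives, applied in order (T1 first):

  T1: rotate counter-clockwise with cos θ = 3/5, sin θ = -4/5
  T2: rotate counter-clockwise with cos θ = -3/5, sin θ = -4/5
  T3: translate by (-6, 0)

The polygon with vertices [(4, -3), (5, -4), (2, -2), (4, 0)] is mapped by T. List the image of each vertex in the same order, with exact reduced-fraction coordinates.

T1 rotate counter-clockwise with cos θ = 3/5, sin θ = -4/5: (4, -3) → (0, -5); (5, -4) → (-1/5, -32/5); (2, -2) → (-2/5, -14/5); (4, 0) → (12/5, -16/5)
T2 rotate counter-clockwise with cos θ = -3/5, sin θ = -4/5: (0, -5) → (-4, 3); (-1/5, -32/5) → (-5, 4); (-2/5, -14/5) → (-2, 2); (12/5, -16/5) → (-4, 0)
T3 translate by (-6, 0): (-4, 3) → (-10, 3); (-5, 4) → (-11, 4); (-2, 2) → (-8, 2); (-4, 0) → (-10, 0)

image vertices: (-10, 3), (-11, 4), (-8, 2), (-10, 0)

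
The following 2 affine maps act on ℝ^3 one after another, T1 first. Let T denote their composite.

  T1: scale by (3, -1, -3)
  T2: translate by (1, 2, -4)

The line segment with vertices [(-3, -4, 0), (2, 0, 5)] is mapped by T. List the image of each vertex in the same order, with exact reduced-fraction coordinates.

T1 scale by (3, -1, -3): (-3, -4, 0) → (-9, 4, 0); (2, 0, 5) → (6, 0, -15)
T2 translate by (1, 2, -4): (-9, 4, 0) → (-8, 6, -4); (6, 0, -15) → (7, 2, -19)

image vertices: (-8, 6, -4), (7, 2, -19)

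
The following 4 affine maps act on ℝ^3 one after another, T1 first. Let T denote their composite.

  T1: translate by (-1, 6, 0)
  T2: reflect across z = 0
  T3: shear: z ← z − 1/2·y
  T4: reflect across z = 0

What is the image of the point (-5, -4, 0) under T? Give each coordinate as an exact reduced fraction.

T1 translate by (-1, 6, 0): (-5, -4, 0) → (-6, 2, 0)
T2 reflect across z = 0: (-6, 2, 0) → (-6, 2, 0)
T3 shear: z ← z − 1/2·y: (-6, 2, 0) → (-6, 2, -1)
T4 reflect across z = 0: (-6, 2, -1) → (-6, 2, 1)

T(p) = (-6, 2, 1)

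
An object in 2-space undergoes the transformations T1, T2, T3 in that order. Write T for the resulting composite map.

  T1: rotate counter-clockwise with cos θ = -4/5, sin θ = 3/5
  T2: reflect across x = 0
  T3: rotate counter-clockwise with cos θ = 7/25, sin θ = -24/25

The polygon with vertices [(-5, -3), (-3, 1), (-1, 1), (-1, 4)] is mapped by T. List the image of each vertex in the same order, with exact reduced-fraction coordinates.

image vertices: (-11/5, 27/5), (-3, 1), (-7/5, -1/5), (-16/5, -13/5)

T1 rotate counter-clockwise with cos θ = -4/5, sin θ = 3/5: (-5, -3) → (29/5, -3/5); (-3, 1) → (9/5, -13/5); (-1, 1) → (1/5, -7/5); (-1, 4) → (-8/5, -19/5)
T2 reflect across x = 0: (29/5, -3/5) → (-29/5, -3/5); (9/5, -13/5) → (-9/5, -13/5); (1/5, -7/5) → (-1/5, -7/5); (-8/5, -19/5) → (8/5, -19/5)
T3 rotate counter-clockwise with cos θ = 7/25, sin θ = -24/25: (-29/5, -3/5) → (-11/5, 27/5); (-9/5, -13/5) → (-3, 1); (-1/5, -7/5) → (-7/5, -1/5); (8/5, -19/5) → (-16/5, -13/5)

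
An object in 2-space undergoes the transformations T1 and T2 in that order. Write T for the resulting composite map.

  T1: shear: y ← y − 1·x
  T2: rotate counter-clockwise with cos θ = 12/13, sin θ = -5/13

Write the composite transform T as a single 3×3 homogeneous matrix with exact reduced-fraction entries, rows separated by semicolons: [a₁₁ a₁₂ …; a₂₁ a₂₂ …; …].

T1 = [1 0 0; -1 1 0; 0 0 1]
T2·T1 = [7/13 5/13 0; -17/13 12/13 0; 0 0 1]

T = [7/13 5/13 0; -17/13 12/13 0; 0 0 1]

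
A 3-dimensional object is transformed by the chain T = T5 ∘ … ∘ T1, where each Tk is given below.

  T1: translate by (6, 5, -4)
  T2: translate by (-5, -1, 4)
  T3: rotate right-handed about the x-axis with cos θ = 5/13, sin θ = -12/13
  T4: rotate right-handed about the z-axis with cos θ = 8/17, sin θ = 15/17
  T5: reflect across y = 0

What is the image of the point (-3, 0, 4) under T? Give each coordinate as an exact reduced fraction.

T(p) = (-1228/221, -154/221, -28/13)

T1 translate by (6, 5, -4): (-3, 0, 4) → (3, 5, 0)
T2 translate by (-5, -1, 4): (3, 5, 0) → (-2, 4, 4)
T3 rotate right-handed about the x-axis with cos θ = 5/13, sin θ = -12/13: (-2, 4, 4) → (-2, 68/13, -28/13)
T4 rotate right-handed about the z-axis with cos θ = 8/17, sin θ = 15/17: (-2, 68/13, -28/13) → (-1228/221, 154/221, -28/13)
T5 reflect across y = 0: (-1228/221, 154/221, -28/13) → (-1228/221, -154/221, -28/13)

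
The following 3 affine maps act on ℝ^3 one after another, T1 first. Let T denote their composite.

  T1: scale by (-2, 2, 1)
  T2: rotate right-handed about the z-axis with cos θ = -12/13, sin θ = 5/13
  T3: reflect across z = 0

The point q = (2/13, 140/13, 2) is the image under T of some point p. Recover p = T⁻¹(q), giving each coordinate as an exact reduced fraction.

T1 = [-2 0 0 0; 0 2 0 0; 0 0 1 0; 0 0 0 1]
T2·T1 = [24/13 -10/13 0 0; -10/13 -24/13 0 0; 0 0 1 0; 0 0 0 1]
T3·…·T1 = [24/13 -10/13 0 0; -10/13 -24/13 0 0; 0 0 -1 0; 0 0 0 1]
det M = 4; M⁻¹ = [6/13 -5/26 0 0; -5/26 -6/13 0 0; 0 0 -1 0; 0 0 0 1]
M⁻¹ · (2/13, 140/13, 2)ᵀ = (-2, -5, -2)ᵀ

p = (-2, -5, -2)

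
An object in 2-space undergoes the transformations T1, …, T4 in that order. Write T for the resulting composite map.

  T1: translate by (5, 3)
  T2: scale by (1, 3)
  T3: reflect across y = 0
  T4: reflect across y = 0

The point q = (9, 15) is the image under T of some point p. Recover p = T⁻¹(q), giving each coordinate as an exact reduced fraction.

p = (4, 2)

T1 = [1 0 5; 0 1 3; 0 0 1]
T2·T1 = [1 0 5; 0 3 9; 0 0 1]
T3·…·T1 = [1 0 5; 0 -3 -9; 0 0 1]
T4·…·T1 = [1 0 5; 0 3 9; 0 0 1]
det M = 3; M⁻¹ = [1 0 -5; 0 1/3 -3; 0 0 1]
M⁻¹ · (9, 15)ᵀ = (4, 2)ᵀ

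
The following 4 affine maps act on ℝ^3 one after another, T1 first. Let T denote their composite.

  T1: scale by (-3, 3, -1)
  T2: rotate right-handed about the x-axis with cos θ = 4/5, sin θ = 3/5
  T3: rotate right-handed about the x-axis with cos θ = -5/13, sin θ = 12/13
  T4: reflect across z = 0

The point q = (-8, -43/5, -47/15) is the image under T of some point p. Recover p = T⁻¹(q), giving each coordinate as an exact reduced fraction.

T1 = [-3 0 0 0; 0 3 0 0; 0 0 -1 0; 0 0 0 1]
T2·T1 = [-3 0 0 0; 0 12/5 3/5 0; 0 9/5 -4/5 0; 0 0 0 1]
T3·…·T1 = [-3 0 0 0; 0 -168/65 33/65 0; 0 99/65 56/65 0; 0 0 0 1]
T4·…·T1 = [-3 0 0 0; 0 -168/65 33/65 0; 0 -99/65 -56/65 0; 0 0 0 1]
det M = -9; M⁻¹ = [-1/3 0 0 0; 0 -56/195 -11/65 0; 0 33/65 -56/65 0; 0 0 0 1]
M⁻¹ · (-8, -43/5, -47/15)ᵀ = (8/3, 3, -5/3)ᵀ

p = (8/3, 3, -5/3)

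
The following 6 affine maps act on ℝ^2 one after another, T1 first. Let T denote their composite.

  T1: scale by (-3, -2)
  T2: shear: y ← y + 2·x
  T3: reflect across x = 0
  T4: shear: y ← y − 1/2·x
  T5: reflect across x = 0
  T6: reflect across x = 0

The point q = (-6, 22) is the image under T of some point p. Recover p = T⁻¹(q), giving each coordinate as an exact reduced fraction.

p = (-2, -7/2)

T1 = [-3 0 0; 0 -2 0; 0 0 1]
T2·T1 = [-3 0 0; -6 -2 0; 0 0 1]
T3·…·T1 = [3 0 0; -6 -2 0; 0 0 1]
T4·…·T1 = [3 0 0; -15/2 -2 0; 0 0 1]
T5·…·T1 = [-3 0 0; -15/2 -2 0; 0 0 1]
T6·…·T1 = [3 0 0; -15/2 -2 0; 0 0 1]
det M = -6; M⁻¹ = [1/3 0 0; -5/4 -1/2 0; 0 0 1]
M⁻¹ · (-6, 22)ᵀ = (-2, -7/2)ᵀ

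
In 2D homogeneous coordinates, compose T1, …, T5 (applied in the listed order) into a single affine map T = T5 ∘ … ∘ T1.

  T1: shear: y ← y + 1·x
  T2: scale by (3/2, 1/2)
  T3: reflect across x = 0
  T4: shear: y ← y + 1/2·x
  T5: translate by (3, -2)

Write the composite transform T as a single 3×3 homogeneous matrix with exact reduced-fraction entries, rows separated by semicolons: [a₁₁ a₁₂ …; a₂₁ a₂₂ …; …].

T = [-3/2 0 3; -1/4 1/2 -2; 0 0 1]

T1 = [1 0 0; 1 1 0; 0 0 1]
T2·T1 = [3/2 0 0; 1/2 1/2 0; 0 0 1]
T3·…·T1 = [-3/2 0 0; 1/2 1/2 0; 0 0 1]
T4·…·T1 = [-3/2 0 0; -1/4 1/2 0; 0 0 1]
T5·…·T1 = [-3/2 0 3; -1/4 1/2 -2; 0 0 1]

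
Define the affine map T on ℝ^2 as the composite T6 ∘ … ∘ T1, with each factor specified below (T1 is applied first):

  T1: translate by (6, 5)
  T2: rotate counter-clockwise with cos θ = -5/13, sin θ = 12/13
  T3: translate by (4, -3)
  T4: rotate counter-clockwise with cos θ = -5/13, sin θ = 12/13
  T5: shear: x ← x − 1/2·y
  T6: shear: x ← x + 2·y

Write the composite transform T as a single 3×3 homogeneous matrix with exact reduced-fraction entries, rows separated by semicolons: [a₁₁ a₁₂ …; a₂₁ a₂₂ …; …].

T = [-23/13 -9/26 -50/13; -120/169 -119/169 -496/169; 0 0 1]

T1 = [1 0 6; 0 1 5; 0 0 1]
T2·T1 = [-5/13 -12/13 -90/13; 12/13 -5/13 47/13; 0 0 1]
T3·…·T1 = [-5/13 -12/13 -38/13; 12/13 -5/13 8/13; 0 0 1]
T4·…·T1 = [-119/169 120/169 94/169; -120/169 -119/169 -496/169; 0 0 1]
T5·…·T1 = [-59/169 359/338 342/169; -120/169 -119/169 -496/169; 0 0 1]
T6·…·T1 = [-23/13 -9/26 -50/13; -120/169 -119/169 -496/169; 0 0 1]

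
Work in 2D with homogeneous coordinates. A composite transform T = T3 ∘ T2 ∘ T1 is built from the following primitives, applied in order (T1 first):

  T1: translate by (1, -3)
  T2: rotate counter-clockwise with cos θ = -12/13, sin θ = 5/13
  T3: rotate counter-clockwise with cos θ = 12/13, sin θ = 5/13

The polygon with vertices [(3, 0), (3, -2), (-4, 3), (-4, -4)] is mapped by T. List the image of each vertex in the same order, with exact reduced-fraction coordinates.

T1 translate by (1, -3): (3, 0) → (4, -3); (3, -2) → (4, -5); (-4, 3) → (-3, 0); (-4, -4) → (-3, -7)
T2 rotate counter-clockwise with cos θ = -12/13, sin θ = 5/13: (4, -3) → (-33/13, 56/13); (4, -5) → (-23/13, 80/13); (-3, 0) → (36/13, -15/13); (-3, -7) → (71/13, 69/13)
T3 rotate counter-clockwise with cos θ = 12/13, sin θ = 5/13: (-33/13, 56/13) → (-4, 3); (-23/13, 80/13) → (-4, 5); (36/13, -15/13) → (3, 0); (71/13, 69/13) → (3, 7)

image vertices: (-4, 3), (-4, 5), (3, 0), (3, 7)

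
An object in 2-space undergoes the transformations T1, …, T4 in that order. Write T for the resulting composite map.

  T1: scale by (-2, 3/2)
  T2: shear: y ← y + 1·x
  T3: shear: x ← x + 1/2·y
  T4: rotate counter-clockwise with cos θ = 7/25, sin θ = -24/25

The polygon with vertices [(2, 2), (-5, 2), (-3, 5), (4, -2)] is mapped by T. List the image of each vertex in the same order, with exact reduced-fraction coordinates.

image vertices: (-111/50, 101/25), (171/10, -61/5), (1653/100, -423/50), (-717/50, 247/25)

T1 scale by (-2, 3/2): (2, 2) → (-4, 3); (-5, 2) → (10, 3); (-3, 5) → (6, 15/2); (4, -2) → (-8, -3)
T2 shear: y ← y + 1·x: (-4, 3) → (-4, -1); (10, 3) → (10, 13); (6, 15/2) → (6, 27/2); (-8, -3) → (-8, -11)
T3 shear: x ← x + 1/2·y: (-4, -1) → (-9/2, -1); (10, 13) → (33/2, 13); (6, 27/2) → (51/4, 27/2); (-8, -11) → (-27/2, -11)
T4 rotate counter-clockwise with cos θ = 7/25, sin θ = -24/25: (-9/2, -1) → (-111/50, 101/25); (33/2, 13) → (171/10, -61/5); (51/4, 27/2) → (1653/100, -423/50); (-27/2, -11) → (-717/50, 247/25)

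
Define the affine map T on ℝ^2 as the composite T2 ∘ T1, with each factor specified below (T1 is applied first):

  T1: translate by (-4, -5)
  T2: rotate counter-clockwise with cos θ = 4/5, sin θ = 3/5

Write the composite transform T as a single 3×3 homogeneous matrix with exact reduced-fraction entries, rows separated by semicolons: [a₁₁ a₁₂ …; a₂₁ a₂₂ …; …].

T1 = [1 0 -4; 0 1 -5; 0 0 1]
T2·T1 = [4/5 -3/5 -1/5; 3/5 4/5 -32/5; 0 0 1]

T = [4/5 -3/5 -1/5; 3/5 4/5 -32/5; 0 0 1]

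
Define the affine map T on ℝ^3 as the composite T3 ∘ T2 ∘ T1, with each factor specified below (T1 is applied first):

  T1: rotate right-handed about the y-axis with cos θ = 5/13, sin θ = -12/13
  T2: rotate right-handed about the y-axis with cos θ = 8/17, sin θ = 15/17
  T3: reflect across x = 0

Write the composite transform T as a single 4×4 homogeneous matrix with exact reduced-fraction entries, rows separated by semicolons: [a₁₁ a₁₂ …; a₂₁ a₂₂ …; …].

T = [-220/221 0 21/221 0; 0 1 0 0; 21/221 0 220/221 0; 0 0 0 1]

T1 = [5/13 0 -12/13 0; 0 1 0 0; 12/13 0 5/13 0; 0 0 0 1]
T2·T1 = [220/221 0 -21/221 0; 0 1 0 0; 21/221 0 220/221 0; 0 0 0 1]
T3·…·T1 = [-220/221 0 21/221 0; 0 1 0 0; 21/221 0 220/221 0; 0 0 0 1]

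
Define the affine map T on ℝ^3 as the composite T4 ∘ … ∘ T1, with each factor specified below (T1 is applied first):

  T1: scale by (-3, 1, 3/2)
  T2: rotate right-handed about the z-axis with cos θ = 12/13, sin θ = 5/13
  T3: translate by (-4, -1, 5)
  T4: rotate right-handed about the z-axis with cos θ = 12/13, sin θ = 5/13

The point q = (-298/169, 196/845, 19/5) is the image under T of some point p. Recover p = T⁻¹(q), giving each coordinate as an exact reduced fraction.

T1 = [-3 0 0 0; 0 1 0 0; 0 0 3/2 0; 0 0 0 1]
T2·T1 = [-36/13 -5/13 0 0; -15/13 12/13 0 0; 0 0 3/2 0; 0 0 0 1]
T3·…·T1 = [-36/13 -5/13 0 -4; -15/13 12/13 0 -1; 0 0 3/2 5; 0 0 0 1]
T4·…·T1 = [-357/169 -120/169 0 -43/13; -360/169 119/169 0 -32/13; 0 0 3/2 5; 0 0 0 1]
det M = -9/2; M⁻¹ = [-119/507 -40/169 0 -53/39; -120/169 119/169 0 -8/13; 0 0 2/3 -10/3; 0 0 0 1]
M⁻¹ · (-298/169, 196/845, 19/5)ᵀ = (-1, 4/5, -4/5)ᵀ

p = (-1, 4/5, -4/5)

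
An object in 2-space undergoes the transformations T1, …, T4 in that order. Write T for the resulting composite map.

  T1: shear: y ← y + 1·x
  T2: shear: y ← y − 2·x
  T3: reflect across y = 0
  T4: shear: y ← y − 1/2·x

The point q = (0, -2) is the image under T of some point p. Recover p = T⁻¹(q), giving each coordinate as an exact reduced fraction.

T1 = [1 0 0; 1 1 0; 0 0 1]
T2·T1 = [1 0 0; -1 1 0; 0 0 1]
T3·…·T1 = [1 0 0; 1 -1 0; 0 0 1]
T4·…·T1 = [1 0 0; 1/2 -1 0; 0 0 1]
det M = -1; M⁻¹ = [1 0 0; 1/2 -1 0; 0 0 1]
M⁻¹ · (0, -2)ᵀ = (0, 2)ᵀ

p = (0, 2)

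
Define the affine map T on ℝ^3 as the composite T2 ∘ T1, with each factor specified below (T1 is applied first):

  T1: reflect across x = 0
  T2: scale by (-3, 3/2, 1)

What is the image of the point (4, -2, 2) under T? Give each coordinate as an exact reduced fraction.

T1 reflect across x = 0: (4, -2, 2) → (-4, -2, 2)
T2 scale by (-3, 3/2, 1): (-4, -2, 2) → (12, -3, 2)

T(p) = (12, -3, 2)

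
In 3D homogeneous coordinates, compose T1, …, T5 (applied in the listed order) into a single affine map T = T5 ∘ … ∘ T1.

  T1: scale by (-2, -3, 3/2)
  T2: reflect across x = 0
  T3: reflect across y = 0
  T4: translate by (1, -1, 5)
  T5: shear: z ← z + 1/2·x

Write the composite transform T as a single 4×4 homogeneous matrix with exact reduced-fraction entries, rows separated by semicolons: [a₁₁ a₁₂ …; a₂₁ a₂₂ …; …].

T = [2 0 0 1; 0 3 0 -1; 1 0 3/2 11/2; 0 0 0 1]

T1 = [-2 0 0 0; 0 -3 0 0; 0 0 3/2 0; 0 0 0 1]
T2·T1 = [2 0 0 0; 0 -3 0 0; 0 0 3/2 0; 0 0 0 1]
T3·…·T1 = [2 0 0 0; 0 3 0 0; 0 0 3/2 0; 0 0 0 1]
T4·…·T1 = [2 0 0 1; 0 3 0 -1; 0 0 3/2 5; 0 0 0 1]
T5·…·T1 = [2 0 0 1; 0 3 0 -1; 1 0 3/2 11/2; 0 0 0 1]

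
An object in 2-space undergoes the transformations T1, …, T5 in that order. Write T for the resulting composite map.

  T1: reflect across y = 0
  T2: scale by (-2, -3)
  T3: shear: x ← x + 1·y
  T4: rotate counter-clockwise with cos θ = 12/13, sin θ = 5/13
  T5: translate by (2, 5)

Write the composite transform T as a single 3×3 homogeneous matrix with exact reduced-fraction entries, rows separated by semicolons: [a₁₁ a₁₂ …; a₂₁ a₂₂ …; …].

T = [-24/13 21/13 2; -10/13 51/13 5; 0 0 1]

T1 = [1 0 0; 0 -1 0; 0 0 1]
T2·T1 = [-2 0 0; 0 3 0; 0 0 1]
T3·…·T1 = [-2 3 0; 0 3 0; 0 0 1]
T4·…·T1 = [-24/13 21/13 0; -10/13 51/13 0; 0 0 1]
T5·…·T1 = [-24/13 21/13 2; -10/13 51/13 5; 0 0 1]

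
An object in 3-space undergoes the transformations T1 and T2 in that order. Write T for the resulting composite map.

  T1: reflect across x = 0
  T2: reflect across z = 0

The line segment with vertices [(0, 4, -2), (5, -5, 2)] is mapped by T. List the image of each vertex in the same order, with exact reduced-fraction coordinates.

T1 reflect across x = 0: (0, 4, -2) → (0, 4, -2); (5, -5, 2) → (-5, -5, 2)
T2 reflect across z = 0: (0, 4, -2) → (0, 4, 2); (-5, -5, 2) → (-5, -5, -2)

image vertices: (0, 4, 2), (-5, -5, -2)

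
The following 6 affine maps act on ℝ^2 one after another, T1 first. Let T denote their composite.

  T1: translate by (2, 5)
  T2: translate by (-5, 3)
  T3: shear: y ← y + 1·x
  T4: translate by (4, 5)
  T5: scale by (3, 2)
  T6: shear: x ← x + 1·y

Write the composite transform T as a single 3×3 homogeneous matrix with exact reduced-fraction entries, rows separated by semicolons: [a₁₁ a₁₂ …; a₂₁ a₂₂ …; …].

T = [5 2 23; 2 2 20; 0 0 1]

T1 = [1 0 2; 0 1 5; 0 0 1]
T2·T1 = [1 0 -3; 0 1 8; 0 0 1]
T3·…·T1 = [1 0 -3; 1 1 5; 0 0 1]
T4·…·T1 = [1 0 1; 1 1 10; 0 0 1]
T5·…·T1 = [3 0 3; 2 2 20; 0 0 1]
T6·…·T1 = [5 2 23; 2 2 20; 0 0 1]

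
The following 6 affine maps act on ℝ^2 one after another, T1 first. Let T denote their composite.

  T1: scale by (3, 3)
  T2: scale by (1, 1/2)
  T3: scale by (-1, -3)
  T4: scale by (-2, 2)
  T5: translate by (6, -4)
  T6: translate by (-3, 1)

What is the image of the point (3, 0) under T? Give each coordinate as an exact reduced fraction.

T(p) = (21, -3)

T1 scale by (3, 3): (3, 0) → (9, 0)
T2 scale by (1, 1/2): (9, 0) → (9, 0)
T3 scale by (-1, -3): (9, 0) → (-9, 0)
T4 scale by (-2, 2): (-9, 0) → (18, 0)
T5 translate by (6, -4): (18, 0) → (24, -4)
T6 translate by (-3, 1): (24, -4) → (21, -3)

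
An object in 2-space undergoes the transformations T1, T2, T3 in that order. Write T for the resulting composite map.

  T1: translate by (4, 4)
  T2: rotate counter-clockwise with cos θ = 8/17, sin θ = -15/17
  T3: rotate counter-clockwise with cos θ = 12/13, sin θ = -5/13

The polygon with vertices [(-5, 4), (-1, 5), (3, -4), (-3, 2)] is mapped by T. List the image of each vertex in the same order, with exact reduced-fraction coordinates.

T1 translate by (4, 4): (-5, 4) → (-1, 8); (-1, 5) → (3, 9); (3, -4) → (7, 0); (-3, 2) → (1, 6)
T2 rotate counter-clockwise with cos θ = 8/17, sin θ = -15/17: (-1, 8) → (112/17, 79/17); (3, 9) → (159/17, 27/17); (7, 0) → (56/17, -105/17); (1, 6) → (98/17, 33/17)
T3 rotate counter-clockwise with cos θ = 12/13, sin θ = -5/13: (112/17, 79/17) → (1739/221, 388/221); (159/17, 27/17) → (2043/221, -471/221); (56/17, -105/17) → (147/221, -1540/221); (98/17, 33/17) → (1341/221, -94/221)

image vertices: (1739/221, 388/221), (2043/221, -471/221), (147/221, -1540/221), (1341/221, -94/221)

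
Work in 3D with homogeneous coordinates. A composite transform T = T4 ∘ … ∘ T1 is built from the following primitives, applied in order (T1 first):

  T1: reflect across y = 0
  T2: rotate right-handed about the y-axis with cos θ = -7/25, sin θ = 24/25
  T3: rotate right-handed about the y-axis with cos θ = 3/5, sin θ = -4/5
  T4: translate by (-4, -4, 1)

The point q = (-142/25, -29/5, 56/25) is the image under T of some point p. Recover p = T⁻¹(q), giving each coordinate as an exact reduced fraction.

T1 = [1 0 0 0; 0 -1 0 0; 0 0 1 0; 0 0 0 1]
T2·T1 = [-7/25 0 24/25 0; 0 -1 0 0; -24/25 0 -7/25 0; 0 0 0 1]
T3·…·T1 = [3/5 0 4/5 0; 0 -1 0 0; -4/5 0 3/5 0; 0 0 0 1]
T4·…·T1 = [3/5 0 4/5 -4; 0 -1 0 -4; -4/5 0 3/5 1; 0 0 0 1]
det M = -1; M⁻¹ = [3/5 0 -4/5 16/5; 0 -1 0 -4; 4/5 0 3/5 13/5; 0 0 0 1]
M⁻¹ · (-142/25, -29/5, 56/25)ᵀ = (-2, 9/5, -3/5)ᵀ

p = (-2, 9/5, -3/5)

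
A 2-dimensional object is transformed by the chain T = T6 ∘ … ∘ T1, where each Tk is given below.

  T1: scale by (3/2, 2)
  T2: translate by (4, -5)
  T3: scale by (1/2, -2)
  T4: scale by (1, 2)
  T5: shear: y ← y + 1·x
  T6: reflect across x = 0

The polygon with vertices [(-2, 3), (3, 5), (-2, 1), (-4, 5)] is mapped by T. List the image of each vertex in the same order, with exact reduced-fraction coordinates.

image vertices: (-1/2, -7/2), (-17/4, -63/4), (-1/2, 25/2), (1, -21)

T1 scale by (3/2, 2): (-2, 3) → (-3, 6); (3, 5) → (9/2, 10); (-2, 1) → (-3, 2); (-4, 5) → (-6, 10)
T2 translate by (4, -5): (-3, 6) → (1, 1); (9/2, 10) → (17/2, 5); (-3, 2) → (1, -3); (-6, 10) → (-2, 5)
T3 scale by (1/2, -2): (1, 1) → (1/2, -2); (17/2, 5) → (17/4, -10); (1, -3) → (1/2, 6); (-2, 5) → (-1, -10)
T4 scale by (1, 2): (1/2, -2) → (1/2, -4); (17/4, -10) → (17/4, -20); (1/2, 6) → (1/2, 12); (-1, -10) → (-1, -20)
T5 shear: y ← y + 1·x: (1/2, -4) → (1/2, -7/2); (17/4, -20) → (17/4, -63/4); (1/2, 12) → (1/2, 25/2); (-1, -20) → (-1, -21)
T6 reflect across x = 0: (1/2, -7/2) → (-1/2, -7/2); (17/4, -63/4) → (-17/4, -63/4); (1/2, 25/2) → (-1/2, 25/2); (-1, -21) → (1, -21)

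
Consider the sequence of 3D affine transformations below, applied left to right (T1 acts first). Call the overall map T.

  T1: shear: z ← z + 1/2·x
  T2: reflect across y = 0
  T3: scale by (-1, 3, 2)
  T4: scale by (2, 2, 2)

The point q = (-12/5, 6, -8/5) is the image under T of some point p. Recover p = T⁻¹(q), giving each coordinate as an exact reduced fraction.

T1 = [1 0 0 0; 0 1 0 0; 1/2 0 1 0; 0 0 0 1]
T2·T1 = [1 0 0 0; 0 -1 0 0; 1/2 0 1 0; 0 0 0 1]
T3·…·T1 = [-1 0 0 0; 0 -3 0 0; 1 0 2 0; 0 0 0 1]
T4·…·T1 = [-2 0 0 0; 0 -6 0 0; 2 0 4 0; 0 0 0 1]
det M = 48; M⁻¹ = [-1/2 0 0 0; 0 -1/6 0 0; 1/4 0 1/4 0; 0 0 0 1]
M⁻¹ · (-12/5, 6, -8/5)ᵀ = (6/5, -1, -1)ᵀ

p = (6/5, -1, -1)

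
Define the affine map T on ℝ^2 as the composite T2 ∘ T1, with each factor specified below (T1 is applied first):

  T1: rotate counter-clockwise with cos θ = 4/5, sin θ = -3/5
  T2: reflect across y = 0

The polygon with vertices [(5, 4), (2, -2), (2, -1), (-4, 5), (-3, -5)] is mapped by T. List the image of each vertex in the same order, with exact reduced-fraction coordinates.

T1 rotate counter-clockwise with cos θ = 4/5, sin θ = -3/5: (5, 4) → (32/5, 1/5); (2, -2) → (2/5, -14/5); (2, -1) → (1, -2); (-4, 5) → (-1/5, 32/5); (-3, -5) → (-27/5, -11/5)
T2 reflect across y = 0: (32/5, 1/5) → (32/5, -1/5); (2/5, -14/5) → (2/5, 14/5); (1, -2) → (1, 2); (-1/5, 32/5) → (-1/5, -32/5); (-27/5, -11/5) → (-27/5, 11/5)

image vertices: (32/5, -1/5), (2/5, 14/5), (1, 2), (-1/5, -32/5), (-27/5, 11/5)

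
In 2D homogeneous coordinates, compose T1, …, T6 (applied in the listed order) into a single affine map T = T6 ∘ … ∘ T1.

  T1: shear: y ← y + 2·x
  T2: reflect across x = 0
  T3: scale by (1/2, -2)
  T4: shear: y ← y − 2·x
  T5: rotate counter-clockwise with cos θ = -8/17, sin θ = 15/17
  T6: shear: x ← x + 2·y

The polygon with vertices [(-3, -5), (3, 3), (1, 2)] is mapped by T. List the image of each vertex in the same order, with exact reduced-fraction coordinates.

image vertices: (-556/17, -259/34), (432/17, 195/34), (206/17, 97/34)

T1 shear: y ← y + 2·x: (-3, -5) → (-3, -11); (3, 3) → (3, 9); (1, 2) → (1, 4)
T2 reflect across x = 0: (-3, -11) → (3, -11); (3, 9) → (-3, 9); (1, 4) → (-1, 4)
T3 scale by (1/2, -2): (3, -11) → (3/2, 22); (-3, 9) → (-3/2, -18); (-1, 4) → (-1/2, -8)
T4 shear: y ← y − 2·x: (3/2, 22) → (3/2, 19); (-3/2, -18) → (-3/2, -15); (-1/2, -8) → (-1/2, -7)
T5 rotate counter-clockwise with cos θ = -8/17, sin θ = 15/17: (3/2, 19) → (-297/17, -259/34); (-3/2, -15) → (237/17, 195/34); (-1/2, -7) → (109/17, 97/34)
T6 shear: x ← x + 2·y: (-297/17, -259/34) → (-556/17, -259/34); (237/17, 195/34) → (432/17, 195/34); (109/17, 97/34) → (206/17, 97/34)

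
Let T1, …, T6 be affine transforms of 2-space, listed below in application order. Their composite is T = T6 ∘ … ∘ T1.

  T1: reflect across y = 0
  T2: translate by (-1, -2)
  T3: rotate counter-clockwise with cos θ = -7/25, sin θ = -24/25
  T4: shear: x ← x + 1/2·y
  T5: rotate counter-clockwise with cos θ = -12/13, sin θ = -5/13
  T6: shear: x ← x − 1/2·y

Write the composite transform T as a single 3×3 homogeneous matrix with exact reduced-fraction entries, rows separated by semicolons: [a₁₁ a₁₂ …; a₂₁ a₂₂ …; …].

T1 = [1 0 0; 0 -1 0; 0 0 1]
T2·T1 = [1 0 -1; 0 -1 -2; 0 0 1]
T3·…·T1 = [-7/25 -24/25 -41/25; -24/25 7/25 38/25; 0 0 1]
T4·…·T1 = [-19/25 -41/50 -22/25; -24/25 7/25 38/25; 0 0 1]
T5·…·T1 = [108/325 281/325 454/325; 383/325 37/650 -346/325; 0 0 1]
T6·…·T1 = [-167/650 1087/1300 627/325; 383/325 37/650 -346/325; 0 0 1]

T = [-167/650 1087/1300 627/325; 383/325 37/650 -346/325; 0 0 1]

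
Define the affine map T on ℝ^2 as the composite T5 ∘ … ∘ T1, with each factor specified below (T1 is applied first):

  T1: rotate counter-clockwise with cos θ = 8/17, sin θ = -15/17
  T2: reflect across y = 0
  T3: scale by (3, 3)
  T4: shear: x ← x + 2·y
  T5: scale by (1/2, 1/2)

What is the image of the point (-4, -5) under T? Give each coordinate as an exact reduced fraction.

T(p) = (-441/34, -30/17)

T1 rotate counter-clockwise with cos θ = 8/17, sin θ = -15/17: (-4, -5) → (-107/17, 20/17)
T2 reflect across y = 0: (-107/17, 20/17) → (-107/17, -20/17)
T3 scale by (3, 3): (-107/17, -20/17) → (-321/17, -60/17)
T4 shear: x ← x + 2·y: (-321/17, -60/17) → (-441/17, -60/17)
T5 scale by (1/2, 1/2): (-441/17, -60/17) → (-441/34, -30/17)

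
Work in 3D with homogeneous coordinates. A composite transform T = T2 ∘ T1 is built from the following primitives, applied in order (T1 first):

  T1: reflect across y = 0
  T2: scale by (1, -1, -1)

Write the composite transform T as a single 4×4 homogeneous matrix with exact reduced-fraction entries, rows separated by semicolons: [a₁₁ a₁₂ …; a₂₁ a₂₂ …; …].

T1 = [1 0 0 0; 0 -1 0 0; 0 0 1 0; 0 0 0 1]
T2·T1 = [1 0 0 0; 0 1 0 0; 0 0 -1 0; 0 0 0 1]

T = [1 0 0 0; 0 1 0 0; 0 0 -1 0; 0 0 0 1]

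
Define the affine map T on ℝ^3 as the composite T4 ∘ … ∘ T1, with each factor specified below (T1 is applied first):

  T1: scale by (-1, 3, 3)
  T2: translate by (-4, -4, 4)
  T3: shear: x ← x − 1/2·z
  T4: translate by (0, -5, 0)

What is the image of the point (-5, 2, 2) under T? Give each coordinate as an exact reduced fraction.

T1 scale by (-1, 3, 3): (-5, 2, 2) → (5, 6, 6)
T2 translate by (-4, -4, 4): (5, 6, 6) → (1, 2, 10)
T3 shear: x ← x − 1/2·z: (1, 2, 10) → (-4, 2, 10)
T4 translate by (0, -5, 0): (-4, 2, 10) → (-4, -3, 10)

T(p) = (-4, -3, 10)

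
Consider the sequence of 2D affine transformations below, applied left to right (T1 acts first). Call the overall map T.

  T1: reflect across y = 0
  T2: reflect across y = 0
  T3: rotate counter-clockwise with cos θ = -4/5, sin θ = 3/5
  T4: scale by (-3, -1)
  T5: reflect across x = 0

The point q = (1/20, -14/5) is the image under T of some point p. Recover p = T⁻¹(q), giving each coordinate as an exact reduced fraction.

T1 = [1 0 0; 0 -1 0; 0 0 1]
T2·T1 = [1 0 0; 0 1 0; 0 0 1]
T3·…·T1 = [-4/5 -3/5 0; 3/5 -4/5 0; 0 0 1]
T4·…·T1 = [12/5 9/5 0; -3/5 4/5 0; 0 0 1]
T5·…·T1 = [-12/5 -9/5 0; -3/5 4/5 0; 0 0 1]
det M = -3; M⁻¹ = [-4/15 -3/5 0; -1/5 4/5 0; 0 0 1]
M⁻¹ · (1/20, -14/5)ᵀ = (5/3, -9/4)ᵀ

p = (5/3, -9/4)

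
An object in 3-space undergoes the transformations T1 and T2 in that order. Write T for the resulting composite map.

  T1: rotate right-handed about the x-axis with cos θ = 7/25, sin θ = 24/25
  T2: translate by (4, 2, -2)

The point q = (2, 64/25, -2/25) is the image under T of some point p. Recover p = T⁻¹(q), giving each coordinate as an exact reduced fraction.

T1 = [1 0 0 0; 0 7/25 -24/25 0; 0 24/25 7/25 0; 0 0 0 1]
T2·T1 = [1 0 0 4; 0 7/25 -24/25 2; 0 24/25 7/25 -2; 0 0 0 1]
det M = 1; M⁻¹ = [1 0 0 -4; 0 7/25 24/25 34/25; 0 -24/25 7/25 62/25; 0 0 0 1]
M⁻¹ · (2, 64/25, -2/25)ᵀ = (-2, 2, 0)ᵀ

p = (-2, 2, 0)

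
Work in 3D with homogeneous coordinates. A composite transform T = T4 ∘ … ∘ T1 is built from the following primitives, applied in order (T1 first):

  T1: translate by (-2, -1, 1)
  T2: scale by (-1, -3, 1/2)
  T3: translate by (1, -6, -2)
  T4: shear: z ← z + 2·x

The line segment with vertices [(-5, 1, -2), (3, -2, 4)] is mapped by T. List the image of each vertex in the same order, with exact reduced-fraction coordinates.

T1 translate by (-2, -1, 1): (-5, 1, -2) → (-7, 0, -1); (3, -2, 4) → (1, -3, 5)
T2 scale by (-1, -3, 1/2): (-7, 0, -1) → (7, 0, -1/2); (1, -3, 5) → (-1, 9, 5/2)
T3 translate by (1, -6, -2): (7, 0, -1/2) → (8, -6, -5/2); (-1, 9, 5/2) → (0, 3, 1/2)
T4 shear: z ← z + 2·x: (8, -6, -5/2) → (8, -6, 27/2); (0, 3, 1/2) → (0, 3, 1/2)

image vertices: (8, -6, 27/2), (0, 3, 1/2)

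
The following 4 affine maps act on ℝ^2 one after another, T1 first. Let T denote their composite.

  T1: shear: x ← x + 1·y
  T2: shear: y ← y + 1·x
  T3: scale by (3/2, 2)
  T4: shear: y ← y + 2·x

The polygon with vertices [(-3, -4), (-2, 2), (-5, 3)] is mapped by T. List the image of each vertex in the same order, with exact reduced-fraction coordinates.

image vertices: (-21/2, -43), (0, 4), (-3, -4)

T1 shear: x ← x + 1·y: (-3, -4) → (-7, -4); (-2, 2) → (0, 2); (-5, 3) → (-2, 3)
T2 shear: y ← y + 1·x: (-7, -4) → (-7, -11); (0, 2) → (0, 2); (-2, 3) → (-2, 1)
T3 scale by (3/2, 2): (-7, -11) → (-21/2, -22); (0, 2) → (0, 4); (-2, 1) → (-3, 2)
T4 shear: y ← y + 2·x: (-21/2, -22) → (-21/2, -43); (0, 4) → (0, 4); (-3, 2) → (-3, -4)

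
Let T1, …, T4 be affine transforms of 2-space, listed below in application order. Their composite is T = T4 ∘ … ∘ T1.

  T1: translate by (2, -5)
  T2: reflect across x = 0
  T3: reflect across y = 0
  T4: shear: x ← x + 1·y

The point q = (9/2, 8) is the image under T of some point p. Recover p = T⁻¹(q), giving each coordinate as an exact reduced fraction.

T1 = [1 0 2; 0 1 -5; 0 0 1]
T2·T1 = [-1 0 -2; 0 1 -5; 0 0 1]
T3·…·T1 = [-1 0 -2; 0 -1 5; 0 0 1]
T4·…·T1 = [-1 -1 3; 0 -1 5; 0 0 1]
det M = 1; M⁻¹ = [-1 1 -2; 0 -1 5; 0 0 1]
M⁻¹ · (9/2, 8)ᵀ = (3/2, -3)ᵀ

p = (3/2, -3)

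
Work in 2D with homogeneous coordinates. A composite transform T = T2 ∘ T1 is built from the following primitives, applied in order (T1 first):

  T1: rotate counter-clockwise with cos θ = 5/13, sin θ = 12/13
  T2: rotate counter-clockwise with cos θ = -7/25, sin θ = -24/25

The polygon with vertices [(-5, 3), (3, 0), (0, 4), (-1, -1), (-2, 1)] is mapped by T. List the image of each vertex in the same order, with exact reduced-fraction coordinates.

image vertices: (-653/325, 1779/325), (759/325, -612/325), (816/325, 1012/325), (-457/325, -49/325), (-302/325, 661/325)

T1 rotate counter-clockwise with cos θ = 5/13, sin θ = 12/13: (-5, 3) → (-61/13, -45/13); (3, 0) → (15/13, 36/13); (0, 4) → (-48/13, 20/13); (-1, -1) → (7/13, -17/13); (-2, 1) → (-22/13, -19/13)
T2 rotate counter-clockwise with cos θ = -7/25, sin θ = -24/25: (-61/13, -45/13) → (-653/325, 1779/325); (15/13, 36/13) → (759/325, -612/325); (-48/13, 20/13) → (816/325, 1012/325); (7/13, -17/13) → (-457/325, -49/325); (-22/13, -19/13) → (-302/325, 661/325)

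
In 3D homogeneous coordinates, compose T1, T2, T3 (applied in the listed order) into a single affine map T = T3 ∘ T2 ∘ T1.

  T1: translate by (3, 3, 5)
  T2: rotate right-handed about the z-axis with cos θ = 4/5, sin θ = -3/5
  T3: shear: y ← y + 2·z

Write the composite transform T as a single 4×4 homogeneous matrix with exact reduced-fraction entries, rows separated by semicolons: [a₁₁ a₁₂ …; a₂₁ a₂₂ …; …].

T = [4/5 3/5 0 21/5; -3/5 4/5 2 53/5; 0 0 1 5; 0 0 0 1]

T1 = [1 0 0 3; 0 1 0 3; 0 0 1 5; 0 0 0 1]
T2·T1 = [4/5 3/5 0 21/5; -3/5 4/5 0 3/5; 0 0 1 5; 0 0 0 1]
T3·…·T1 = [4/5 3/5 0 21/5; -3/5 4/5 2 53/5; 0 0 1 5; 0 0 0 1]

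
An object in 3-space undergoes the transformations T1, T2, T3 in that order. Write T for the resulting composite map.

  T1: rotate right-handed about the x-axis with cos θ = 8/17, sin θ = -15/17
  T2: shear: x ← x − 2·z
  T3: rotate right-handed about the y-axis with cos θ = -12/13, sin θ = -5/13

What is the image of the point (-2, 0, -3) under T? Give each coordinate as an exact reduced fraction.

T1 rotate right-handed about the x-axis with cos θ = 8/17, sin θ = -15/17: (-2, 0, -3) → (-2, -45/17, -24/17)
T2 shear: x ← x − 2·z: (-2, -45/17, -24/17) → (14/17, -45/17, -24/17)
T3 rotate right-handed about the y-axis with cos θ = -12/13, sin θ = -5/13: (14/17, -45/17, -24/17) → (-48/221, -45/17, 358/221)

T(p) = (-48/221, -45/17, 358/221)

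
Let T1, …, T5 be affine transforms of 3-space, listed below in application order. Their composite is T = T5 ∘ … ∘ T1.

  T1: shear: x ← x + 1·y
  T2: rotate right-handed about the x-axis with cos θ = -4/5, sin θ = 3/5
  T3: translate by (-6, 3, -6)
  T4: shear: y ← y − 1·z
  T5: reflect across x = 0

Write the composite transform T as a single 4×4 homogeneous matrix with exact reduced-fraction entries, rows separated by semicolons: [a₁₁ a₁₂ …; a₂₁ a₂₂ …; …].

T = [-1 -1 0 6; 0 -7/5 1/5 9; 0 3/5 -4/5 -6; 0 0 0 1]

T1 = [1 1 0 0; 0 1 0 0; 0 0 1 0; 0 0 0 1]
T2·T1 = [1 1 0 0; 0 -4/5 -3/5 0; 0 3/5 -4/5 0; 0 0 0 1]
T3·…·T1 = [1 1 0 -6; 0 -4/5 -3/5 3; 0 3/5 -4/5 -6; 0 0 0 1]
T4·…·T1 = [1 1 0 -6; 0 -7/5 1/5 9; 0 3/5 -4/5 -6; 0 0 0 1]
T5·…·T1 = [-1 -1 0 6; 0 -7/5 1/5 9; 0 3/5 -4/5 -6; 0 0 0 1]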